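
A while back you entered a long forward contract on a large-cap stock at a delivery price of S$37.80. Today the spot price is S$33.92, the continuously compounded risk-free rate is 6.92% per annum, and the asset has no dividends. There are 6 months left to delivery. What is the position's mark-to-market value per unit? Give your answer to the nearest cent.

-S$2.59

Current fair forward for the remaining 6 months: F = S·e^(r·T), r = 0.0692
F = 33.92 · e^(0.0692 × 6/12) = 33.92 × 1.035206 = 35.1142
Value of long forward = (F − K)·e^(−rT) = (35.1142 − 37.80) · e^(−0.0692·6/12)
= -2.6858 × 0.965992 = -2.59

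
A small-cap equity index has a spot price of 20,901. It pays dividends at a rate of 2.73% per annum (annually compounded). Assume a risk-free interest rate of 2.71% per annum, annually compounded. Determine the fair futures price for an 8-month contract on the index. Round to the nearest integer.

F = S · (1+r)^T / (1+q)^T
= 20901 × 1.017986 / 1.018118 = 20901 × 0.999870
F = 20,898

20,898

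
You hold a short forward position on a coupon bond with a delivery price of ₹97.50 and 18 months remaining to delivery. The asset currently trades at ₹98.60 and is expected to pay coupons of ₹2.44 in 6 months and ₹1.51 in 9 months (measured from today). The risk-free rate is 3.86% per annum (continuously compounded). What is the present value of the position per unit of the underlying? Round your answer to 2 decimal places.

PV(remaining coupons) I = 2.44·e^(−0.0386·6/12) + 1.51·e^(−0.0386·9/12) = 3.8603
Current forward F = (S − I)·e^(rT) = (98.60 − 3.8603)·e^(0.0386·18/12) = 94.7397 × 1.059609 = 100.3870
Value (long) = (F − K)·e^(−rT) = (100.3870 − 97.50) × 0.943744 = 2.7246
Short position value = −(long value) = -₹2.72

-₹2.72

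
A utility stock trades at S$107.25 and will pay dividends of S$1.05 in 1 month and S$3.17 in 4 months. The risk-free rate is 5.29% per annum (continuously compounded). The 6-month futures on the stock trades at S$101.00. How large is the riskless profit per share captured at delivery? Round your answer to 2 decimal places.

S$4.85 per share

PV(dividends) I = 1.05·e^(−0.0529·1/12) + 3.17·e^(−0.0529·4/12) = 4.1600
Fair futures F* = (S − I)·e^(rT) = (107.25 − 4.1600)·e^0.026450 = 103.0900 × 1.026803 = 105.8531
Market S$101.00 < fair 105.8531: forward underpriced → reverse cash-and-carry (short the stock, invest proceeds at r, pay the dividends, go long the forward).
Profit at T = |F_mkt − F*| = |101.00 − 105.8531| = S$4.85 per share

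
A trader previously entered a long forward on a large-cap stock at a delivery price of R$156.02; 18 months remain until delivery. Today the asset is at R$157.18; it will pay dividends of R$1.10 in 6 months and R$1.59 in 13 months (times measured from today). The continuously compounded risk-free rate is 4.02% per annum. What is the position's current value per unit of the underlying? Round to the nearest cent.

R$7.69

PV(remaining dividends) I = 1.10·e^(−0.0402·6/12) + 1.59·e^(−0.0402·13/12) = 2.6004
Current forward F = (S − I)·e^(rT) = (157.18 − 2.6004)·e^(0.0402·18/12) = 154.5796 × 1.062155 = 164.1875
Value (long) = (F − K)·e^(−rT) = (164.1875 − 156.02) × 0.941482 = 7.6896
Value = R$7.69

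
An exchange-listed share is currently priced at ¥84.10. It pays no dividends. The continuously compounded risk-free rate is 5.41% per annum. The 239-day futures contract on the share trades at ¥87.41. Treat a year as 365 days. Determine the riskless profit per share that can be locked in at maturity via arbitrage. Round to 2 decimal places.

Fair futures: F* = S·e^(carry·T), with carry = r = 0.0541
F* = 84.10 · e^(0.0541 × 239/365) = 84.10 · e^0.035424 = 84.10 × 1.036059 = ¥87.1326
Market ¥87.41 > fair ¥87.1326: forward overpriced → cash-and-carry (buy spot, short the forward).
At maturity, profit = |F_mkt − F*| = |87.41 − 87.1326| = ¥0.28 per share

¥0.28 per share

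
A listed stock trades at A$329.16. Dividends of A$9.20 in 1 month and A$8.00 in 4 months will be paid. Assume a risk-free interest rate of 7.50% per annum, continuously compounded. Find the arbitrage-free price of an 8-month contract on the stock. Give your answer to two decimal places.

PV(dividends) I = 9.20·e^(−0.0750·1/12) + 8.00·e^(−0.0750·4/12)
I = 9.1427 + 7.8025 = 16.9452
F = (S − I)·e^(rT) = (329.16 − 16.9452) · e^(0.0750·8/12)
= 312.2148 · e^0.050000 = 312.2148 × 1.051271 = A$328.22

A$328.22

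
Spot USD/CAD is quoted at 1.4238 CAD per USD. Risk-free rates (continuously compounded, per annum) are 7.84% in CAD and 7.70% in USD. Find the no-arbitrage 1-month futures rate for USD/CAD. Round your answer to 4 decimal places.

F = S·e^((r_CAD − r_USD)T) = 1.4238 · e^((0.0784 − 0.0770) × 1/12)
= 1.4238 · e^0.000117 = 1.4238 × 1.000117
F = 1.4240 CAD per USD

1.4240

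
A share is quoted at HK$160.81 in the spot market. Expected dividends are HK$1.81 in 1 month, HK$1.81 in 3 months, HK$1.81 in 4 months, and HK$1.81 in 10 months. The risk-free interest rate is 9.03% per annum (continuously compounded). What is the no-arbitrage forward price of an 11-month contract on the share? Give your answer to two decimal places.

HK$167.08

PV(dividends) I = 1.81·e^(−0.0903·1/12) + 1.81·e^(−0.0903·3/12) + 1.81·e^(−0.0903·4/12) + 1.81·e^(−0.0903·10/12)
I = 1.7964 + 1.7696 + 1.7563 + 1.6788 = 7.0011
F = (S − I)·e^(rT) = (160.81 − 7.0011) · e^(0.0903·11/12)
= 153.8089 · e^0.082775 = 153.8089 × 1.086297 = HK$167.08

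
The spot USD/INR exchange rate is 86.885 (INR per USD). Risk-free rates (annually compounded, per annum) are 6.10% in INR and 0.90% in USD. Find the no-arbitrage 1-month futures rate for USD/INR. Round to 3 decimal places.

By covered interest parity, F = S · (1+r_INR)^T / (1+r_USD)^T
= 86.885 × 1.004947 / 1.000747 = 86.885 × 1.004197
F = 87.250 INR per USD

87.250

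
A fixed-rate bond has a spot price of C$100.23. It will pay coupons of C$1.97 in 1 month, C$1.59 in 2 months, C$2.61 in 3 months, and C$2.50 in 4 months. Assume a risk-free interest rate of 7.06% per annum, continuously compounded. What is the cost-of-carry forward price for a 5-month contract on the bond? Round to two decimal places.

C$94.43

PV(coupons) I = 1.97·e^(−0.0706·1/12) + 1.59·e^(−0.0706·2/12) + 2.61·e^(−0.0706·3/12) + 2.50·e^(−0.0706·4/12)
I = 1.9584 + 1.5714 + 2.5643 + 2.4419 = 8.5360
F = (S − I)·e^(rT) = (100.23 − 8.5360) · e^(0.0706·5/12)
= 91.6940 · e^0.029417 = 91.6940 × 1.029854 = C$94.43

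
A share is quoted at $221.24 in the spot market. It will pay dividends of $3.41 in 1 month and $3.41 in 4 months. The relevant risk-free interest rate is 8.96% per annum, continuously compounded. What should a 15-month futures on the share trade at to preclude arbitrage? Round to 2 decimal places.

PV(dividends) I = 3.41·e^(−0.0896·1/12) + 3.41·e^(−0.0896·4/12)
I = 3.3846 + 3.3097 = 6.6943
F = (S − I)·e^(rT) = (221.24 − 6.6943) · e^(0.0896·15/12)
= 214.5457 · e^0.112000 = 214.5457 × 1.118513 = $239.97

$239.97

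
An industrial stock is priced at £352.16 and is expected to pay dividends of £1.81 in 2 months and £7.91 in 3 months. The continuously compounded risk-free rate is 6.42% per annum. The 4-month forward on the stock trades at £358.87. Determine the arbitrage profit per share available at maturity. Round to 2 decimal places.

£8.87 per share

PV(dividends) I = 1.81·e^(−0.0642·2/12) + 7.91·e^(−0.0642·3/12) = 9.5748
Fair forward F* = (S − I)·e^(rT) = (352.16 − 9.5748)·e^0.021400 = 342.5852 × 1.021631 = 349.9957
Market £358.87 > fair 349.9957: forward overpriced → cash-and-carry (borrow at r, buy the stock and collect the dividends, short the forward).
Profit at T = |F_mkt − F*| = |358.87 − 349.9957| = £8.87 per share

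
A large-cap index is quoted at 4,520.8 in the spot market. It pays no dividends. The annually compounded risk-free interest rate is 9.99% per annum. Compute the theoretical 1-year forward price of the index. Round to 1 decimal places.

4,972.4

F = S · (1+r)^T
= 4520.8 × 1.099900
F = 4,972.4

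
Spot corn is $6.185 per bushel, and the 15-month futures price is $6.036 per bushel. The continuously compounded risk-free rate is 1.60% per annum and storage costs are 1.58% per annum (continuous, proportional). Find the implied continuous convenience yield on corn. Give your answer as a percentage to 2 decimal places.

F = S·e^((r+u−y)T) ⇒ (r+u−y) = ln(F/S)/T
ln(6.036/6.185) = -0.024385; /T ⇒ -0.019508
y = r + u − ln(F/S)/T = 0.0160 + 0.0158 + 0.019508 = 0.051308
y = 5.13%

5.13%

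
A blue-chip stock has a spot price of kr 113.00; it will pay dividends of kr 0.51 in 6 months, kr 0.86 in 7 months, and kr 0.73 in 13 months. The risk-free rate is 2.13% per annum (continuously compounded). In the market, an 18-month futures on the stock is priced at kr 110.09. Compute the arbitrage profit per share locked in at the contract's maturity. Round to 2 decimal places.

kr 4.44 per share

PV(dividends) I = 0.51·e^(−0.0213·6/12) + 0.86·e^(−0.0213·7/12) + 0.73·e^(−0.0213·13/12) = 2.0673
Fair futures F* = (S − I)·e^(rT) = (113.00 − 2.0673)·e^0.031950 = 110.9327 × 1.032466 = 114.5342
Market kr 110.09 < fair 114.5342: forward underpriced → reverse cash-and-carry (short the stock, invest proceeds at r, pay the dividends, go long the forward).
Profit at T = |F_mkt − F*| = |110.09 − 114.5342| = kr 4.44 per share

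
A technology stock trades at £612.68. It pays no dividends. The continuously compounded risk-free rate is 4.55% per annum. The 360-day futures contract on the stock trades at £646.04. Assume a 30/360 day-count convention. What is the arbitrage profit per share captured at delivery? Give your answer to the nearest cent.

£4.84 per share

Fair futures: F* = S·e^(carry·T), with carry = r = 0.0455
F* = 612.68 · e^(0.0455 × 360/360) = 612.68 · e^0.045500 = 612.68 × 1.046551 = £641.2009
Market £646.04 > fair £641.2009: forward overpriced → cash-and-carry (buy spot, short the forward).
At maturity, profit = |F_mkt − F*| = |646.04 − 641.2009| = £4.84 per share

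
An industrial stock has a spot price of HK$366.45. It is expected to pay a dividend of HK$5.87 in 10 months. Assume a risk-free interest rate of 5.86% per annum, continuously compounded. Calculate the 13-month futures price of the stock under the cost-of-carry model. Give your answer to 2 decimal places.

HK$384.51

PV(dividends) I = 5.87·e^(−0.0586·10/12)
I = 5.5902
F = (S − I)·e^(rT) = (366.45 − 5.5902) · e^(0.0586·13/12)
= 360.8598 · e^0.063483 = 360.8598 × 1.065541 = HK$384.51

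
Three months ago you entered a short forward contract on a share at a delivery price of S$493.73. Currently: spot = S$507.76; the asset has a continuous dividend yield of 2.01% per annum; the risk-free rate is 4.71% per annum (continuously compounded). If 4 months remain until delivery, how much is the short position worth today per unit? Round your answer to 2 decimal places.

-S$18.33

Current fair forward for the remaining 4 months: F = S·e^((r − q)·T), (r − q) = 0.0471 − 0.0201 = 0.0270
F = 507.76 · e^(0.0270 × 4/12) = 507.76 × 1.009041 = 512.3507
Value of long forward = (F − K)·e^(−rT) = (512.3507 − 493.73) · e^(−0.0471·4/12)
= 18.6207 × 0.984423 = 18.33
Short position value = −(long value) = -S$18.33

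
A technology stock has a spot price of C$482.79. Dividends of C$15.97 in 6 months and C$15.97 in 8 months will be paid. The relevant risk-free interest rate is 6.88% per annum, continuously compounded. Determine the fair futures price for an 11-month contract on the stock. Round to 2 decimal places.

PV(dividends) I = 15.97·e^(−0.0688·6/12) + 15.97·e^(−0.0688·8/12)
I = 15.4300 + 15.2541 = 30.6841
F = (S − I)·e^(rT) = (482.79 − 30.6841) · e^(0.0688·11/12)
= 452.1059 · e^0.063067 = 452.1059 × 1.065098 = C$481.54

C$481.54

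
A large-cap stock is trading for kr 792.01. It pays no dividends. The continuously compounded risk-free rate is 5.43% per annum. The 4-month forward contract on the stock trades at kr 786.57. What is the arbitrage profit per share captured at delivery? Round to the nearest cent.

Fair forward: F* = S·e^(carry·T), with carry = r = 0.0543
F* = 792.01 · e^(0.0543 × 4/12) = 792.01 · e^0.018100 = 792.01 × 1.018265 = kr 806.4761
Market kr 786.57 < fair kr 806.4761: forward underpriced → reverse cash-and-carry (short spot, go long the forward).
At maturity, profit = |F_mkt − F*| = |786.57 − 806.4761| = kr 19.91 per share

kr 19.91 per share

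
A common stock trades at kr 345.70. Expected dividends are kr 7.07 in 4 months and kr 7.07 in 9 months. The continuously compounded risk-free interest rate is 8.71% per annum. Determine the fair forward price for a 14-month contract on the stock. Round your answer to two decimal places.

PV(dividends) I = 7.07·e^(−0.0871·4/12) + 7.07·e^(−0.0871·9/12)
I = 6.8677 + 6.6229 = 13.4906
F = (S − I)·e^(rT) = (345.70 − 13.4906) · e^(0.0871·14/12)
= 332.2094 · e^0.101617 = 332.2094 × 1.106959 = kr 367.74

kr 367.74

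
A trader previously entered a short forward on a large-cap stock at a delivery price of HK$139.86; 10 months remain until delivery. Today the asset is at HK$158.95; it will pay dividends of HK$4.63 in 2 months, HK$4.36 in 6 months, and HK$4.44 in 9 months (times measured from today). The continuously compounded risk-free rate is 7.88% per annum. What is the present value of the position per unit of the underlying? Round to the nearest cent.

PV(remaining dividends) I = 4.63·e^(−0.0788·2/12) + 4.36·e^(−0.0788·6/12) + 4.44·e^(−0.0788·9/12) = 12.9463
Current forward F = (S − I)·e^(rT) = (158.95 − 12.9463)·e^(0.0788·10/12) = 146.0037 × 1.067871 = 155.9131
Value (long) = (F − K)·e^(−rT) = (155.9131 − 139.86) × 0.936443 = 15.0328
Short position value = −(long value) = -HK$15.03

-HK$15.03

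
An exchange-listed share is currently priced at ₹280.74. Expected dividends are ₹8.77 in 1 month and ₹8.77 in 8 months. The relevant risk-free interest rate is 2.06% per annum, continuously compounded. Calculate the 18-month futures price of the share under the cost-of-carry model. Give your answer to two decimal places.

₹271.60

PV(dividends) I = 8.77·e^(−0.0206·1/12) + 8.77·e^(−0.0206·8/12)
I = 8.7550 + 8.6504 = 17.4054
F = (S − I)·e^(rT) = (280.74 − 17.4054) · e^(0.0206·18/12)
= 263.3346 · e^0.030900 = 263.3346 × 1.031382 = ₹271.60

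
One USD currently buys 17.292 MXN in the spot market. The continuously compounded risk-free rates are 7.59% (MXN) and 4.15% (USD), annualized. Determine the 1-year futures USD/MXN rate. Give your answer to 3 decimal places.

F = S·e^((r_MXN − r_USD)T) = 17.292 · e^((0.0759 − 0.0415) × 1)
= 17.292 · e^0.034400 = 17.292 × 1.034999
F = 17.897 MXN per USD

17.897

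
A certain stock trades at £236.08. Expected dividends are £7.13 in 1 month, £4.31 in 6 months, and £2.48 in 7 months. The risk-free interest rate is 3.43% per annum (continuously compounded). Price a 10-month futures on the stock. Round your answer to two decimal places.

PV(dividends) I = 7.13·e^(−0.0343·1/12) + 4.31·e^(−0.0343·6/12) + 2.48·e^(−0.0343·7/12)
I = 7.1096 + 4.2367 + 2.4309 = 13.7772
F = (S − I)·e^(rT) = (236.08 − 13.7772) · e^(0.0343·10/12)
= 222.3028 · e^0.028583 = 222.3028 × 1.028995 = £228.75

£228.75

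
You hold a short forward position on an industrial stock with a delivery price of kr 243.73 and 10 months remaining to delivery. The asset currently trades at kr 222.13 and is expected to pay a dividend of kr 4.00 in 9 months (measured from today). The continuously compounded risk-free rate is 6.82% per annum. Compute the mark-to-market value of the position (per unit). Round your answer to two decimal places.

PV(remaining dividends) I = 4.00·e^(−0.0682·9/12) = 3.8005
Current forward F = (S − I)·e^(rT) = (222.13 − 3.8005)·e^(0.0682·10/12) = 218.3295 × 1.058479 = 231.0972
Value (long) = (F − K)·e^(−rT) = (231.0972 − 243.73) × 0.944752 = -11.9349
Short position value = −(long value) = kr 11.93

kr 11.93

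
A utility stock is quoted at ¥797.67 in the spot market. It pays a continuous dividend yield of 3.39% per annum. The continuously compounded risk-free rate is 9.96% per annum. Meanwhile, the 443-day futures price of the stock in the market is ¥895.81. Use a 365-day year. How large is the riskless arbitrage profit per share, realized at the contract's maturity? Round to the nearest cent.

Fair futures: F* = S·e^(carry·T), with carry = (r − q) = 0.0996 − 0.0339 = 0.0657
F* = 797.67 · e^(0.0657 × 443/365) = 797.67 · e^0.079740 = 797.67 × 1.083005 = ¥863.8806
Market ¥895.81 > fair ¥863.8806: forward overpriced → cash-and-carry (buy spot, short the forward).
At maturity, profit = |F_mkt − F*| = |895.81 − 863.8806| = ¥31.93 per share

¥31.93 per share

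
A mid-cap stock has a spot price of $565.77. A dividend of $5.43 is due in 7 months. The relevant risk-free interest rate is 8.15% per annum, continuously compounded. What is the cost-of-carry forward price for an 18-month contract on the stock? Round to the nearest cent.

$633.49

PV(dividends) I = 5.43·e^(−0.0815·7/12)
I = 5.1779
F = (S − I)·e^(rT) = (565.77 − 5.1779) · e^(0.0815·18/12)
= 560.5921 · e^0.122250 = 560.5921 × 1.130037 = $633.49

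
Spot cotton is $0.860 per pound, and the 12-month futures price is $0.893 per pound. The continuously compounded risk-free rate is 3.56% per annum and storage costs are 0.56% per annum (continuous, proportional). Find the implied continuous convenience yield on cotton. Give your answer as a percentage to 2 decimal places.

0.35%

F = S·e^((r+u−y)T) ⇒ (r+u−y) = ln(F/S)/T
ln(0.893/0.860) = 0.037654; /T ⇒ 0.037654
y = r + u − ln(F/S)/T = 0.0356 + 0.0056 − 0.037654 = 0.003546
y = 0.35%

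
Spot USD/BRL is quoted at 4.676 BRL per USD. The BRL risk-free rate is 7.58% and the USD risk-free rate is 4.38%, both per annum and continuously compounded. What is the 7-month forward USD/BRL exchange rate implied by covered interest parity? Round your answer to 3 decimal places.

F = S·e^((r_BRL − r_USD)T) = 4.676 · e^((0.0758 − 0.0438) × 7/12)
= 4.676 · e^0.018667 = 4.676 × 1.018842
F = 4.764 BRL per USD

4.764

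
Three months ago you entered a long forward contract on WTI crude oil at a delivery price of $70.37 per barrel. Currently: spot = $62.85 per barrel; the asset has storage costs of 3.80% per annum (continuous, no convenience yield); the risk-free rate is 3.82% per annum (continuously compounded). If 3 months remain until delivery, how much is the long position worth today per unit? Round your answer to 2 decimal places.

Current fair forward for the remaining 3 months: F = S·e^((r + u)·T), (r + u) = 0.0382 + 0.0380 = 0.0762
F = 62.85 · e^(0.0762 × 3/12) = 62.85 × 1.019233 = 64.0588
Value of long forward = (F − K)·e^(−rT) = (64.0588 − 70.37) · e^(−0.0382·3/12)
= -6.3112 × 0.990495 = -6.25

-$6.25 per barrel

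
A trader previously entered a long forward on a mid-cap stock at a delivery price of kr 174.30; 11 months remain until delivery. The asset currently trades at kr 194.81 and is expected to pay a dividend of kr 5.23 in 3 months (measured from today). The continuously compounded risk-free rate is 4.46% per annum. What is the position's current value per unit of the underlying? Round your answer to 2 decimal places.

PV(remaining dividends) I = 5.23·e^(−0.0446·3/12) = 5.1720
Current forward F = (S − I)·e^(rT) = (194.81 − 5.1720)·e^(0.0446·11/12) = 189.6380 × 1.041731 = 197.5518
Value (long) = (F − K)·e^(−rT) = (197.5518 − 174.30) × 0.959941 = 22.3204
Value = kr 22.32

kr 22.32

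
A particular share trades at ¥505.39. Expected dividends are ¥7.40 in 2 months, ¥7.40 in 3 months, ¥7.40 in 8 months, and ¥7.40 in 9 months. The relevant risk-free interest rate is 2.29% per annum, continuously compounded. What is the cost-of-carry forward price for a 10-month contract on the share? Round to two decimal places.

¥485.27

PV(dividends) I = 7.40·e^(−0.0229·2/12) + 7.40·e^(−0.0229·3/12) + 7.40·e^(−0.0229·8/12) + 7.40·e^(−0.0229·9/12)
I = 7.3718 + 7.3578 + 7.2879 + 7.2740 = 29.2915
F = (S − I)·e^(rT) = (505.39 − 29.2915) · e^(0.0229·10/12)
= 476.0985 · e^0.019083 = 476.0985 × 1.019266 = ¥485.27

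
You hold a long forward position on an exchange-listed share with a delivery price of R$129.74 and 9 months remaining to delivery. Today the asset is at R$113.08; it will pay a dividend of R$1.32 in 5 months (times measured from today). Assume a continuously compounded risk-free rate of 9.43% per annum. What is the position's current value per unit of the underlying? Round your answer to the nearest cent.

PV(remaining dividends) I = 1.32·e^(−0.0943·5/12) = 1.2691
Current forward F = (S − I)·e^(rT) = (113.08 − 1.2691)·e^(0.0943·9/12) = 111.8109 × 1.073286 = 120.0051
Value (long) = (F − K)·e^(−rT) = (120.0051 − 129.74) × 0.931718 = -9.0702
Value = -R$9.07

-R$9.07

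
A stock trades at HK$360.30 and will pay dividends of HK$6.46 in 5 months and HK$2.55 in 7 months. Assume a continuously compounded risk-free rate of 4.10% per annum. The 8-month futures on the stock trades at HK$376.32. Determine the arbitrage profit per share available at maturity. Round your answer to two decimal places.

HK$15.12 per share

PV(dividends) I = 6.46·e^(−0.0410·5/12) + 2.55·e^(−0.0410·7/12) = 8.8403
Fair futures F* = (S − I)·e^(rT) = (360.30 − 8.8403)·e^0.027333 = 351.4597 × 1.027710 = 361.1986
Market HK$376.32 > fair 361.1986: forward overpriced → cash-and-carry (borrow at r, buy the stock and collect the dividends, short the forward).
Profit at T = |F_mkt − F*| = |376.32 − 361.1986| = HK$15.12 per share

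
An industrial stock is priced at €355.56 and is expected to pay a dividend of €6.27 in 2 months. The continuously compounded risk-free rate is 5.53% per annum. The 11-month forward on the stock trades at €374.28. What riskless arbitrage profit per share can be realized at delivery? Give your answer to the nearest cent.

PV(dividends) I = 6.27·e^(−0.0553·2/12) = 6.2125
Fair forward F* = (S − I)·e^(rT) = (355.56 − 6.2125)·e^0.050692 = 349.3475 × 1.051999 = 367.5132
Market €374.28 > fair 367.5132: forward overpriced → cash-and-carry (borrow at r, buy the stock and collect the dividends, short the forward).
Profit at T = |F_mkt − F*| = |374.28 − 367.5132| = €6.77 per share

€6.77 per share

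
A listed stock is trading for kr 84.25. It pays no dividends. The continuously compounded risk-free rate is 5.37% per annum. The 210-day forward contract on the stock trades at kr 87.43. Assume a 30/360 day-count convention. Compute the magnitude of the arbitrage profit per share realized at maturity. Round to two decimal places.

kr 0.50 per share

Fair forward: F* = S·e^(carry·T), with carry = r = 0.0537
F* = 84.25 · e^(0.0537 × 210/360) = 84.25 · e^0.031325 = 84.25 × 1.031821 = kr 86.9309
Market kr 87.43 > fair kr 86.9309: forward overpriced → cash-and-carry (buy spot, short the forward).
At maturity, profit = |F_mkt − F*| = |87.43 − 86.9309| = kr 0.50 per share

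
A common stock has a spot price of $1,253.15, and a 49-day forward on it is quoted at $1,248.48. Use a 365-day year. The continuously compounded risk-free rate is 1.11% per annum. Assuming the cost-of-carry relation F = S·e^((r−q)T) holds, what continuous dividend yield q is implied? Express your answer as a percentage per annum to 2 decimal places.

From F = S·e^((r−q)T): (r − q) = ln(F/S)/T
ln(1248.48/1253.15) = ln(0.996273) = -0.003734
(r − q) = -0.003734 / (49/365) = -0.027814
q = r − ln(F/S)/T = 0.0111 + 0.027814 = 0.038914
q = 3.89%

3.89%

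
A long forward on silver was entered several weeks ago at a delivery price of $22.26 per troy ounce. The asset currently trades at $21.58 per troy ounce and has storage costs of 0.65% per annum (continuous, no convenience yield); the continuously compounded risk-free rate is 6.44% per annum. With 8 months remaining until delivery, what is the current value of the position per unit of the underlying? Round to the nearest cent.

$0.35 per troy ounce

Current fair forward for the remaining 8 months: F = S·e^((r + u)·T), (r + u) = 0.0644 + 0.0065 = 0.0709
F = 21.58 · e^(0.0709 × 8/12) = 21.58 × 1.048402 = 22.6245
Value of long forward = (F − K)·e^(−rT) = (22.6245 − 22.26) · e^(−0.0644·8/12)
= 0.3645 × 0.957975 = 0.35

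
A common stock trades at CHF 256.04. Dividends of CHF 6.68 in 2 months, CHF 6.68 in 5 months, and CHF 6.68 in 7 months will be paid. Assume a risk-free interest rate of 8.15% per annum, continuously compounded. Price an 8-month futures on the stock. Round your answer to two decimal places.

PV(dividends) I = 6.68·e^(−0.0815·2/12) + 6.68·e^(−0.0815·5/12) + 6.68·e^(−0.0815·7/12)
I = 6.5899 + 6.4570 + 6.3699 = 19.4168
F = (S − I)·e^(rT) = (256.04 − 19.4168) · e^(0.0815·8/12)
= 236.6232 · e^0.054333 = 236.6232 × 1.055836 = CHF 249.84

CHF 249.84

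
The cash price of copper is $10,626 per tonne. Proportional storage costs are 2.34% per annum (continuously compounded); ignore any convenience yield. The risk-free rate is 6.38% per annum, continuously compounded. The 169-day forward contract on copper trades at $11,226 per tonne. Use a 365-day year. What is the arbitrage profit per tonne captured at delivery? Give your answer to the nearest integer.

Fair forward: F* = S·e^(carry·T), with carry = (r + u) = 0.0638 + 0.0234 = 0.0872
F* = 10626 · e^(0.0872 × 169/365) = 10626 · e^0.040375 = 10626 × 1.041201 = $11063.8018
Market $11226 > fair $11063.8018: forward overpriced → cash-and-carry (buy spot, short the forward).
At maturity, profit = |F_mkt − F*| = |11226 − 11063.8018| = $162 per tonne

$162 per tonne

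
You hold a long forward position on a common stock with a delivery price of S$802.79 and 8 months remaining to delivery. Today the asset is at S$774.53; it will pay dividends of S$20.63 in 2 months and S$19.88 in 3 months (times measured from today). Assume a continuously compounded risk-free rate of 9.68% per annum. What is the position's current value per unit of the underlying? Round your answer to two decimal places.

-S$17.79

PV(remaining dividends) I = 20.63·e^(−0.0968·2/12) + 19.88·e^(−0.0968·3/12) = 39.7045
Current forward F = (S − I)·e^(rT) = (774.53 − 39.7045)·e^(0.0968·8/12) = 734.8255 × 1.066661 = 783.8097
Value (long) = (F − K)·e^(−rT) = (783.8097 − 802.79) × 0.937505 = -17.7941
Value = -S$17.79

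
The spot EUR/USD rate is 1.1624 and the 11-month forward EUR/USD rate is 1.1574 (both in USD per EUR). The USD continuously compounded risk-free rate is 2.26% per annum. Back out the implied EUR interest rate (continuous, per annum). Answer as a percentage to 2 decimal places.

F = S·e^((r_USD − r_EUR)T) ⇒ r_EUR = r_USD − ln(F/S)/T
ln(1.1574/1.1624) = -0.004311; /(11/12) = -0.004703
r_EUR = 0.0226 + 0.004703 = 0.027303
r_EUR = 2.73%

2.73%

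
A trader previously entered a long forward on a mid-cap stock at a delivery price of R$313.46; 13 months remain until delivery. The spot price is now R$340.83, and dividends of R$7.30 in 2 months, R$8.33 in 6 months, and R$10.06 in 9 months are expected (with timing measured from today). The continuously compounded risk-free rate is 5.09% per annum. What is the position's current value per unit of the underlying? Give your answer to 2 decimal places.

R$19.14

PV(remaining dividends) I = 7.30·e^(−0.0509·2/12) + 8.33·e^(−0.0509·6/12) + 10.06·e^(−0.0509·9/12) = 25.0422
Current forward F = (S − I)·e^(rT) = (340.83 − 25.0422)·e^(0.0509·13/12) = 315.7878 × 1.056690 = 333.6898
Value (long) = (F − K)·e^(−rT) = (333.6898 − 313.46) × 0.946351 = 19.1445
Value = R$19.14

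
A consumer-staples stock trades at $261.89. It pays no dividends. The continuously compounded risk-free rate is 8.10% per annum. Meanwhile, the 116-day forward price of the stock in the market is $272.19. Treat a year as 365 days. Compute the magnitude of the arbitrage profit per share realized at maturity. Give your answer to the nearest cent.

Fair forward: F* = S·e^(carry·T), with carry = r = 0.0810
F* = 261.89 · e^(0.0810 × 116/365) = 261.89 · e^0.025742 = 261.89 × 1.026076 = $268.7190
Market $272.19 > fair $268.7190: forward overpriced → cash-and-carry (buy spot, short the forward).
At maturity, profit = |F_mkt − F*| = |272.19 − 268.7190| = $3.47 per share

$3.47 per share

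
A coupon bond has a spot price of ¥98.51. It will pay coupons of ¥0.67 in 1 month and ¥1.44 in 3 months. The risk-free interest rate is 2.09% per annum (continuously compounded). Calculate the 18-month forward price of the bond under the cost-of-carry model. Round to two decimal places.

¥99.48

PV(coupons) I = 0.67·e^(−0.0209·1/12) + 1.44·e^(−0.0209·3/12)
I = 0.6688 + 1.4325 = 2.1013
F = (S − I)·e^(rT) = (98.51 − 2.1013) · e^(0.0209·18/12)
= 96.4087 · e^0.031350 = 96.4087 × 1.031847 = ¥99.48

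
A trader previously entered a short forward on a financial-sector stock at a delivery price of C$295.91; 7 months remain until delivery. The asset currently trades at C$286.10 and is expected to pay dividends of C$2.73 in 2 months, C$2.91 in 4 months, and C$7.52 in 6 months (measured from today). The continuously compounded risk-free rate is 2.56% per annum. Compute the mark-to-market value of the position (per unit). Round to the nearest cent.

C$18.45

PV(remaining dividends) I = 2.73·e^(−0.0256·2/12) + 2.91·e^(−0.0256·4/12) + 7.52·e^(−0.0256·6/12) = 13.0280
Current forward F = (S − I)·e^(rT) = (286.10 − 13.0280)·e^(0.0256·7/12) = 273.0720 × 1.015045 = 277.1804
Value (long) = (F − K)·e^(−rT) = (277.1804 − 295.91) × 0.985178 = -18.4520
Short position value = −(long value) = C$18.45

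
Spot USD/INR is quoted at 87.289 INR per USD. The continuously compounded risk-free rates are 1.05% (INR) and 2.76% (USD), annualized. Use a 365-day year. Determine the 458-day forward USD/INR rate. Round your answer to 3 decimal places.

85.436

F = S·e^((r_INR − r_USD)T) = 87.289 · e^((0.0105 − 0.0276) × 458/365)
= 87.289 · e^-0.021457 = 87.289 × 0.978772
F = 85.436 INR per USD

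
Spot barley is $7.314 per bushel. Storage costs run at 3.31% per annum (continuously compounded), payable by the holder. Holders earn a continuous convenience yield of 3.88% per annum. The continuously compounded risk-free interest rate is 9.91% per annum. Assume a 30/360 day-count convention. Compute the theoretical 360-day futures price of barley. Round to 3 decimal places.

$8.030 per bushel

Net carry = r + u − y = 0.0991 + 0.0331 − 0.0388 = 0.0934
F = S·e^((r+u−y)T) = 7.314 · e^(0.0934 × 360/360) = 7.314 · e^0.093400
= 7.314 × 1.097901 = $8.030 per bushel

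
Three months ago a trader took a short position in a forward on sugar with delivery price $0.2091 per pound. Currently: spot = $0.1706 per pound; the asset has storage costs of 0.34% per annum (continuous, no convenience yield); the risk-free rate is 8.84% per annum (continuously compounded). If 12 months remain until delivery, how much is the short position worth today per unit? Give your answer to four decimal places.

Current fair forward for the remaining 12 months: F = S·e^((r + u)·T), (r + u) = 0.0884 + 0.0034 = 0.0918
F = 0.1706 · e^(0.0918 × 12/12) = 0.1706 × 1.096146 = 0.1870
Value of long forward = (F − K)·e^(−rT) = (0.1870 − 0.2091) · e^(−0.0884·12/12)
= -0.0221 × 0.915395 = -0.0202
Short position value = −(long value) = $0.0202

$0.0202 per pound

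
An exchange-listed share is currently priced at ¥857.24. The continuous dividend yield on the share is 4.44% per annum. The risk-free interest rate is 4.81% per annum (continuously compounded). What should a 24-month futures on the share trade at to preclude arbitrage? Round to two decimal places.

F = S·e^((r − q)T) = 857.24 · e^((0.0481 − 0.0444) × 24/12)
= 857.24 · e^0.007400 = 857.24 × 1.007427
F = ¥863.61

¥863.61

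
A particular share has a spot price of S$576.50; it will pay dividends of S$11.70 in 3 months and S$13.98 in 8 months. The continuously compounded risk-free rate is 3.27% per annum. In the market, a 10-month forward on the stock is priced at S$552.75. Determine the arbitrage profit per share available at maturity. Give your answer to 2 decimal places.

PV(dividends) I = 11.70·e^(−0.0327·3/12) + 13.98·e^(−0.0327·8/12) = 25.2833
Fair forward F* = (S − I)·e^(rT) = (576.50 − 25.2833)·e^0.027250 = 551.2167 × 1.027625 = 566.4441
Market S$552.75 < fair 566.4441: forward underpriced → reverse cash-and-carry (short the stock, invest proceeds at r, pay the dividends, go long the forward).
Profit at T = |F_mkt − F*| = |552.75 − 566.4441| = S$13.69 per share

S$13.69 per share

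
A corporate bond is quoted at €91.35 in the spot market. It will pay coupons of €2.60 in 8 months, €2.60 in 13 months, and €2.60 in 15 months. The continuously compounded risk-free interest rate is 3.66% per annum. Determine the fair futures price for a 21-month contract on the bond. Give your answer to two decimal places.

PV(coupons) I = 2.60·e^(−0.0366·8/12) + 2.60·e^(−0.0366·13/12) + 2.60·e^(−0.0366·15/12)
I = 2.5373 + 2.4989 + 2.4837 = 7.5199
F = (S − I)·e^(rT) = (91.35 − 7.5199) · e^(0.0366·21/12)
= 83.8301 · e^0.064050 = 83.8301 × 1.066146 = €89.38

€89.38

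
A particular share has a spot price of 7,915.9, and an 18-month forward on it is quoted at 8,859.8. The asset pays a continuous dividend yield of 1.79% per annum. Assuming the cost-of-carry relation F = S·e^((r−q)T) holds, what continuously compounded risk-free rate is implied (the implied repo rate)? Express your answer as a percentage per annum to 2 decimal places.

9.30%

From F = S·e^((r−q)T): (r − q) = ln(F/S)/T
ln(8859.8/7915.9) = ln(1.119241) = 0.112651
(r − q) = 0.112651 / (18/12) = 0.075101
r = ln(F/S)/T + q = 0.075101 + 0.0179 = 0.093001
r = 9.30%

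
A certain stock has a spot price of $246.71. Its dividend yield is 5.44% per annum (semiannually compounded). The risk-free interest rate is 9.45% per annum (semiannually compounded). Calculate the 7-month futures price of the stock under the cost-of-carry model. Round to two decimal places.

F = S · (1+r/2)^(2T) / (1+q/2)^(2T)
= 246.71 × 1.055339 / 1.031805 = 246.71 × 1.022809
F = $252.34

$252.34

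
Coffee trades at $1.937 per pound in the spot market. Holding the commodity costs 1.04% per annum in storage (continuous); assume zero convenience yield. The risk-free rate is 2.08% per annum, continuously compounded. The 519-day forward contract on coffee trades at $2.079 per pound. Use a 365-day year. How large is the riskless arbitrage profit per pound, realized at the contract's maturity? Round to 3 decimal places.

$0.054 per pound

Fair forward: F* = S·e^(carry·T), with carry = (r + u) = 0.0208 + 0.0104 = 0.0312
F* = 1.937 · e^(0.0312 × 519/365) = 1.937 · e^0.044364 = 1.937 × 1.045363 = $2.0249
Market $2.079 > fair $2.0249: forward overpriced → cash-and-carry (buy spot, short the forward).
At maturity, profit = |F_mkt − F*| = |2.079 − 2.0249| = $0.054 per pound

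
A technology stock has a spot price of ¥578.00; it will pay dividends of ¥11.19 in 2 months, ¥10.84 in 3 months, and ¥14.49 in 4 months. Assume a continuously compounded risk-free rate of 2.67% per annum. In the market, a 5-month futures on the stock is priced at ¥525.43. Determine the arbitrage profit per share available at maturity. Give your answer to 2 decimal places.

PV(dividends) I = 11.19·e^(−0.0267·2/12) + 10.84·e^(−0.0267·3/12) + 14.49·e^(−0.0267·4/12) = 36.2698
Fair futures F* = (S − I)·e^(rT) = (578.00 − 36.2698)·e^0.011125 = 541.7302 × 1.011187 = 547.7905
Market ¥525.43 < fair 547.7905: forward underpriced → reverse cash-and-carry (short the stock, invest proceeds at r, pay the dividends, go long the forward).
Profit at T = |F_mkt − F*| = |525.43 − 547.7905| = ¥22.36 per share

¥22.36 per share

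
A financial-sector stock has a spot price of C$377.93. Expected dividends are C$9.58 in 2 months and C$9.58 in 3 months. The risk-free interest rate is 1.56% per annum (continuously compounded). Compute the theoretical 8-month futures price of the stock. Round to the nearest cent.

PV(dividends) I = 9.58·e^(−0.0156·2/12) + 9.58·e^(−0.0156·3/12)
I = 9.5551 + 9.5427 = 19.0978
F = (S − I)·e^(rT) = (377.93 − 19.0978) · e^(0.0156·8/12)
= 358.8322 · e^0.010400 = 358.8322 × 1.010454 = C$362.58

C$362.58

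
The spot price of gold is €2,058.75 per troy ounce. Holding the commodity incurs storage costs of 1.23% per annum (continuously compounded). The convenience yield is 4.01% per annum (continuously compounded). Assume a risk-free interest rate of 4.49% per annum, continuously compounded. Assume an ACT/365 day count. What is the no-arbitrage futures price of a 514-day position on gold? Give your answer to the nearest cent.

€2,108.93 per troy ounce

Net carry = r + u − y = 0.0449 + 0.0123 − 0.0401 = 0.0171
F = S·e^((r+u−y)T) = 2058.75 · e^(0.0171 × 514/365) = 2058.75 · e^0.02408055
= 2058.75 × 1.02437283 = €2,108.93 per troy ounce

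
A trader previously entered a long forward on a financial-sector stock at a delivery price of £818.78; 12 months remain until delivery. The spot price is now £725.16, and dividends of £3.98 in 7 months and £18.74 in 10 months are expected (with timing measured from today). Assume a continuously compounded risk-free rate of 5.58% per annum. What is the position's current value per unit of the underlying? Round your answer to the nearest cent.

PV(remaining dividends) I = 3.98·e^(−0.0558·7/12) + 18.74·e^(−0.0558·10/12) = 21.7411
Current forward F = (S − I)·e^(rT) = (725.16 − 21.7411)·e^(0.0558·12/12) = 703.4189 × 1.057386 = 743.7853
Value (long) = (F − K)·e^(−rT) = (743.7853 − 818.78) × 0.945728 = -70.9246
Value = -£70.92

-£70.92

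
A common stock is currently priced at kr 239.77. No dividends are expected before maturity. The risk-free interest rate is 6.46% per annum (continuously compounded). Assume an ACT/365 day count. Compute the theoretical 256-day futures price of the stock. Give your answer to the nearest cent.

kr 250.88

F = S·e^(rT) = 239.77 · e^(0.0646 × 256/365)
= 239.77 · e^0.045308 = 239.77 × 1.046350
F = kr 250.88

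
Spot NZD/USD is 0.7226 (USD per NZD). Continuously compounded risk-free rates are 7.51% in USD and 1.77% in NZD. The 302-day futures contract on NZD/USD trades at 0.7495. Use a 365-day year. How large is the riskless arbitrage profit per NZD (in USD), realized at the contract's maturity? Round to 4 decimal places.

0.0082 per NZD (in USD)

Fair futures: F* = S·e^(carry·T), with carry = (r_USD − r_NZD) = 0.0751 − 0.0177 = 0.0574
F* = 0.7226 · e^(0.0574 × 302/365) = 0.7226 · e^0.047493 = 0.7226 × 1.048639 = 0.7577
Market 0.7495 < fair 0.7577: forward underpriced → reverse cash-and-carry (short spot, go long the forward).
At maturity, profit = |F_mkt − F*| = |0.7495 − 0.7577| = 0.0082 per NZD (in USD)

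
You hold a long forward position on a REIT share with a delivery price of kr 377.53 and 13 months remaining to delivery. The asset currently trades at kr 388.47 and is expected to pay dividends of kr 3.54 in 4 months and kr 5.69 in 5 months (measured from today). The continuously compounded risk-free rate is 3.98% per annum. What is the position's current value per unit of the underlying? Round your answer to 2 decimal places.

kr 17.78

PV(remaining dividends) I = 3.54·e^(−0.0398·4/12) + 5.69·e^(−0.0398·5/12) = 9.0898
Current forward F = (S − I)·e^(rT) = (388.47 − 9.0898)·e^(0.0398·13/12) = 379.3802 × 1.044060 = 396.0957
Value (long) = (F − K)·e^(−rT) = (396.0957 − 377.53) × 0.957800 = 17.7822
Value = kr 17.78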